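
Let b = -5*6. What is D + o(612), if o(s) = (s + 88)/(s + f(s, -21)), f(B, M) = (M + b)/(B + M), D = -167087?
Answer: -2877385527/17221 ≈ -1.6709e+5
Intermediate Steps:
b = -30
f(B, M) = (-30 + M)/(B + M) (f(B, M) = (M - 30)/(B + M) = (-30 + M)/(B + M))
o(s) = (88 + s)/(s - 51/(-21 + s)) (o(s) = (s + 88)/(s + (-30 - 21)/(s - 21)) = (88 + s)/(s - 51/(-21 + s)))
D + o(612) = -167087 + (-21 + 612)*(88 + 612)/(-51 + 612*(-21 + 612)) = -167087 + 591*700/(-51 + 612*591) = -167087 + 591*700/(-51 + 361692) = -167087 + 591*700/361641 = -167087 + (1/361641)*591*700 = -167087 + 19700/17221 = -2877385527/17221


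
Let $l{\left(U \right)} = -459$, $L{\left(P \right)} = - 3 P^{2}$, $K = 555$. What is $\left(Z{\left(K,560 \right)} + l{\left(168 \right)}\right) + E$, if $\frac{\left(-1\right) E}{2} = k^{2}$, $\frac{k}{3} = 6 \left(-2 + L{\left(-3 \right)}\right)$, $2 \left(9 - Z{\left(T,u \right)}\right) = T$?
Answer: $- \frac{1091391}{2} \approx -5.457 \cdot 10^{5}$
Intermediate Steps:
$Z{\left(T,u \right)} = 9 - \frac{T}{2}$
$k = -522$ ($k = 3 \cdot 6 \left(-2 - 3 \left(-3\right)^{2}\right) = 3 \cdot 6 \left(-2 - 27\right) = 3 \cdot 6 \left(-29\right) = 3 \left(-174\right) = -522$)
$E = -544968$ ($E = - 2 \left(-522\right)^{2} = \left(-2\right) 272484 = -544968$)
$\left(Z{\left(K,560 \right)} + l{\left(168 \right)}\right) + E = \left(\left(9 - \frac{555}{2}\right) - 459\right) - 544968 = \left(- \frac{537}{2} - 459\right) - 544968 = - \frac{1455}{2} - 544968 = - \frac{1091391}{2}$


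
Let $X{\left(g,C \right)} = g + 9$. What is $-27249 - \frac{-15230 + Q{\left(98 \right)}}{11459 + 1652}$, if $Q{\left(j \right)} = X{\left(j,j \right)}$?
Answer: $- \frac{357246516}{13111} \approx -27248.0$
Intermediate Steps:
$X{\left(g,C \right)} = 9 + g$
$Q{\left(j \right)} = 9 + j$
$-27249 - \frac{-15230 + Q{\left(98 \right)}}{11459 + 1652} = -27249 - \frac{-15230 + \left(9 + 98\right)}{11459 + 1652} = -27249 - \frac{-15230 + 107}{13111} = -27249 - \left(-15123\right) \frac{1}{13111} = -27249 - - \frac{15123}{13111} = -27249 + \frac{15123}{13111} = - \frac{357246516}{13111}$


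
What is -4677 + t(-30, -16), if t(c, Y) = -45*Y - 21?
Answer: -3978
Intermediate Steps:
t(c, Y) = -21 - 45*Y
-4677 + t(-30, -16) = -4677 + (-21 - 45*(-16)) = -4677 + (-21 + 720) = -4677 + 699 = -3978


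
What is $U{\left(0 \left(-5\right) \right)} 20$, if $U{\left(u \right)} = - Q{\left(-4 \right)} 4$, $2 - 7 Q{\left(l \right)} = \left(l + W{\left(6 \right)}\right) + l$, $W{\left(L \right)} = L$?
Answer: $- \frac{320}{7} \approx -45.714$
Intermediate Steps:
$Q{\left(l \right)} = - \frac{4}{7} - \frac{2 l}{7}$ ($Q{\left(l \right)} = \frac{2}{7} - \frac{\left(l + 6\right) + l}{7} = \frac{2}{7} - \frac{\left(6 + l\right) + l}{7} = \frac{2}{7} - \frac{6 + 2 l}{7} = \frac{2}{7} - \left(\frac{6}{7} + \frac{2 l}{7}\right) = - \frac{4}{7} - \frac{2 l}{7}$)
$U{\left(u \right)} = - \frac{16}{7}$ ($U{\left(u \right)} = - \left(- \frac{4}{7} - - \frac{8}{7}\right) 4 = - \left(- \frac{4}{7} + \frac{8}{7}\right) 4 = - \frac{4 \cdot 4}{7} = \left(-1\right) \frac{16}{7} = - \frac{16}{7}$)
$U{\left(0 \left(-5\right) \right)} 20 = \left(- \frac{16}{7}\right) 20 = - \frac{320}{7}$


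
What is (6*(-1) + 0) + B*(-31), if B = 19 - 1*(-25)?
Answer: -1370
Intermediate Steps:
B = 44 (B = 19 + 25 = 44)
(6*(-1) + 0) + B*(-31) = (6*(-1) + 0) + 44*(-31) = (-6 + 0) - 1364 = -6 - 1364 = -1370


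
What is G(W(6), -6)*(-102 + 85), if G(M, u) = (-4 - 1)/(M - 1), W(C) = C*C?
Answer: 17/7 ≈ 2.4286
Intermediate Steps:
W(C) = C**2
G(M, u) = -5/(-1 + M)
G(W(6), -6)*(-102 + 85) = (-5/(-1 + 6**2))*(-102 + 85) = -5/(-1 + 36)*(-17) = -5/35*(-17) = -5*1/35*(-17) = -1/7*(-17) = 17/7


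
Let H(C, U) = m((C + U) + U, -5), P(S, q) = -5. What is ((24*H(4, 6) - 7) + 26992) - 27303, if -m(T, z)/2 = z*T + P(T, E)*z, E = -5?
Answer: 2322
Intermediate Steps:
m(T, z) = 10*z - 2*T*z (m(T, z) = -2*(z*T - 5*z) = -2*(T*z - 5*z) = -2*(-5*z + T*z) = 10*z - 2*T*z)
H(C, U) = -50 + 10*C + 20*U (H(C, U) = 2*(-5)*(5 - ((C + U) + U)) = 2*(-5)*(5 - (C + 2*U)) = 2*(-5)*(5 + (-C - 2*U)) = 2*(-5)*(5 - C - 2*U) = -50 + 10*C + 20*U)
((24*H(4, 6) - 7) + 26992) - 27303 = ((24*(-50 + 10*4 + 20*6) - 7) + 26992) - 27303 = ((24*(-50 + 40 + 120) - 7) + 26992) - 27303 = ((24*110 - 7) + 26992) - 27303 = ((2640 - 7) + 26992) - 27303 = (2633 + 26992) - 27303 = 29625 - 27303 = 2322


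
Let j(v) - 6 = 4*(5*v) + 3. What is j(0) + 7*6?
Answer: 51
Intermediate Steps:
j(v) = 9 + 20*v (j(v) = 6 + (4*(5*v) + 3) = 6 + (20*v + 3) = 6 + (3 + 20*v) = 9 + 20*v)
j(0) + 7*6 = (9 + 20*0) + 7*6 = (9 + 0) + 42 = 9 + 42 = 51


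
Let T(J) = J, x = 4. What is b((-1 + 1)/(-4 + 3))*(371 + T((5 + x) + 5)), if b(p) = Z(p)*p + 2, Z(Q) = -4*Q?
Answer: 770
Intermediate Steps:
b(p) = 2 - 4*p² (b(p) = (-4*p)*p + 2 = -4*p² + 2 = 2 - 4*p²)
b((-1 + 1)/(-4 + 3))*(371 + T((5 + x) + 5)) = (2 - 4*(-1 + 1)²/(-4 + 3)²)*(371 + ((5 + 4) + 5)) = (2 - 4*(0/(-1))²)*(371 + (9 + 5)) = (2 - 4*(0*(-1))²)*(371 + 14) = (2 - 4*0²)*385 = (2 - 4*0)*385 = (2 + 0)*385 = 2*385 = 770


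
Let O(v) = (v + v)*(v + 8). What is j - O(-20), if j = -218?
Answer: -698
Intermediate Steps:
O(v) = 2*v*(8 + v) (O(v) = (2*v)*(8 + v) = 2*v*(8 + v))
j - O(-20) = -218 - 2*(-20)*(8 - 20) = -218 - 2*(-20)*(-12) = -218 - 1*480 = -218 - 480 = -698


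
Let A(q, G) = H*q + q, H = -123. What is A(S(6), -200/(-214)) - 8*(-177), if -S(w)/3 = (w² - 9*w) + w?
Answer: -2976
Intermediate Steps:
S(w) = -3*w² + 24*w (S(w) = -3*((w² - 9*w) + w) = -3*(w² - 8*w) = -3*w² + 24*w)
A(q, G) = -122*q (A(q, G) = -123*q + q = -122*q)
A(S(6), -200/(-214)) - 8*(-177) = -366*6*(8 - 1*6) - 8*(-177) = -366*6*(8 - 6) - 1*(-1416) = -366*6*2 + 1416 = -122*36 + 1416 = -4392 + 1416 = -2976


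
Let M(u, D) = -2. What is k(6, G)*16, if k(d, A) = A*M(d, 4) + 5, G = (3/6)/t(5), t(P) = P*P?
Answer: 1984/25 ≈ 79.360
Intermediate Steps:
t(P) = P²
G = 1/50 (G = (3/6)/(5²) = (3*(⅙))/25 = (½)*(1/25) = 1/50 ≈ 0.020000)
k(d, A) = 5 - 2*A (k(d, A) = A*(-2) + 5 = -2*A + 5 = 5 - 2*A)
k(6, G)*16 = (5 - 2*1/50)*16 = (5 - 1/25)*16 = (124/25)*16 = 1984/25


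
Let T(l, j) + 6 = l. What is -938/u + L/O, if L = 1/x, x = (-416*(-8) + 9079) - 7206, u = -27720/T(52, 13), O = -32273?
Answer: 258659735303/166173354270 ≈ 1.5566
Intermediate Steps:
T(l, j) = -6 + l
u = -13860/23 (u = -27720/(-6 + 52) = -27720/46 = -27720*1/46 = -13860/23 ≈ -602.61)
x = 5201 (x = (3328 + 9079) - 7206 = 12407 - 7206 = 5201)
L = 1/5201 ≈ 0.00019227
-938/u + L/O = -938/(-13860/23) + (1/5201)/(-32273) = -938*(-23/13860) + (1/5201)*(-1/32273) = 1541/990 - 1/167851873 = 258659735303/166173354270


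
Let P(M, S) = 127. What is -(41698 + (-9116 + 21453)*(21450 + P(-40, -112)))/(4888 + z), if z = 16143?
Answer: -266237147/21031 ≈ -12659.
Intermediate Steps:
-(41698 + (-9116 + 21453)*(21450 + P(-40, -112)))/(4888 + z) = -(41698 + (-9116 + 21453)*(21450 + 127))/(4888 + 16143) = -(41698 + 12337*21577)/21031 = -(41698 + 266195449)/21031 = -266237147/21031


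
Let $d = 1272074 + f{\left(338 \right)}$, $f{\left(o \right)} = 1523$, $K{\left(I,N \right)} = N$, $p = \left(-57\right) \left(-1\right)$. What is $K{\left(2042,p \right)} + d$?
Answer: $1273654$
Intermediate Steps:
$p = 57$
$d = 1273597$ ($d = 1272074 + 1523 = 1273597$)
$K{\left(2042,p \right)} + d = 57 + 1273597 = 1273654$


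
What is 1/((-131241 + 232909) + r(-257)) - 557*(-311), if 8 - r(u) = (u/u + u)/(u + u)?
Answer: 4526526139365/26130604 ≈ 1.7323e+5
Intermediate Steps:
r(u) = 8 - (1 + u)/(2*u) (r(u) = 8 - (u/u + u)/(u + u) = 8 - (1 + u)/(2*u))
1/((-131241 + 232909) + r(-257)) - 557*(-311) = 1/((-131241 + 232909) + (½)*(-1 + 15*(-257))/(-257)) - 557*(-311) = 1/(101668 + (½)*(-1/257)*(-1 - 3855)) - 1*(-173227) = 1/(101668 + (½)*(-1/257)*(-3856)) + 173227 = 1/(101668 + 1928/257) + 173227 = 1/(26130604/257) + 173227 = 257/26130604 + 173227 = 4526526139365/26130604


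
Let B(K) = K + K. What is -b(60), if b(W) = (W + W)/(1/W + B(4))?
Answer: -7200/481 ≈ -14.969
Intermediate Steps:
B(K) = 2*K
b(W) = 2*W/(8 + 1/W) (b(W) = (W + W)/(1/W + 2*4) = (2*W)/(1/W + 8) = (2*W)/(8 + 1/W) = 2*W/(8 + 1/W))
-b(60) = -2*60**2/(1 + 8*60) = -2*3600/(1 + 480) = -2*3600/481 = -1*7200/481 = -7200/481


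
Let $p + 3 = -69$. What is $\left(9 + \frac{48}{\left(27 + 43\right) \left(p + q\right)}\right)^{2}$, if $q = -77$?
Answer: $\frac{2200641921}{27196225} \approx 80.917$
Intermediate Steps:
$p = -72$ ($p = -3 - 69 = -72$)
$\left(9 + \frac{48}{\left(27 + 43\right) \left(p + q\right)}\right)^{2} = \left(9 + \frac{48}{\left(27 + 43\right) \left(-72 - 77\right)}\right)^{2} = \left(9 + \frac{48}{70 \left(-149\right)}\right)^{2} = \left(9 + \frac{48}{-10430}\right)^{2} = \left(9 + 48 \left(- \frac{1}{10430}\right)\right)^{2} = \left(9 - \frac{24}{5215}\right)^{2} = \left(\frac{46911}{5215}\right)^{2} = \frac{2200641921}{27196225}$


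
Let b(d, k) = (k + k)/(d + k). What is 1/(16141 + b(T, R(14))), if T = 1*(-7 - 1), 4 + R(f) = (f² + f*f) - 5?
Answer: 375/6053641 ≈ 6.1946e-5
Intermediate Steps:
R(f) = -9 + 2*f² (R(f) = -4 + ((f² + f*f) - 5) = -4 + ((f² + f²) - 5) = -4 + (2*f² - 5) = -4 + (-5 + 2*f²) = -9 + 2*f²)
T = -8 (T = 1*(-8) = -8)
b(d, k) = 2*k/(d + k) (b(d, k) = (2*k)/(d + k) = 2*k/(d + k))
1/(16141 + b(T, R(14))) = 1/(16141 + 2*(-9 + 2*14²)/(-8 + (-9 + 2*14²))) = 1/(16141 + 2*(-9 + 2*196)/(-8 + (-9 + 2*196))) = 1/(16141 + 2*(-9 + 392)/(-8 + (-9 + 392))) = 1/(16141 + 2*383/(-8 + 383)) = 1/(16141 + 2*383/375) = 1/(16141 + 2*383*(1/375)) = 1/(16141 + 766/375) = 1/(6053641/375) = 375/6053641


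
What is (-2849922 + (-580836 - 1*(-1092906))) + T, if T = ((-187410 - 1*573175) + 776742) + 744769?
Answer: -1576926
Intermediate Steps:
T = 760926 (T = ((-187410 - 573175) + 776742) + 744769 = (-760585 + 776742) + 744769 = 16157 + 744769 = 760926)
(-2849922 + (-580836 - 1*(-1092906))) + T = (-2849922 + (-580836 - 1*(-1092906))) + 760926 = (-2849922 + (-580836 + 1092906)) + 760926 = (-2849922 + 512070) + 760926 = -2337852 + 760926 = -1576926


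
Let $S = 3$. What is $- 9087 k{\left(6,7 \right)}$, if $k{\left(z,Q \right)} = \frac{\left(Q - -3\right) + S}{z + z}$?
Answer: $- \frac{39377}{4} \approx -9844.3$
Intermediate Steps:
$k{\left(z,Q \right)} = \frac{6 + Q}{2 z}$ ($k{\left(z,Q \right)} = \frac{\left(Q - -3\right) + 3}{z + z} = \frac{\left(Q + 3\right) + 3}{2 z} = \left(\left(3 + Q\right) + 3\right) \frac{1}{2 z} = \left(6 + Q\right) \frac{1}{2 z} = \frac{6 + Q}{2 z}$)
$- 9087 k{\left(6,7 \right)} = - 9087 \frac{6 + 7}{2 \cdot 6} = - 9087 \cdot \frac{1}{2} \cdot \frac{1}{6} \cdot 13 = \left(-9087\right) \frac{13}{12} = - \frac{39377}{4}$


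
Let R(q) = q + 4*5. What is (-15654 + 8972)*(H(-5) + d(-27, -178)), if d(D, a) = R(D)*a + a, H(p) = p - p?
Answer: -7136376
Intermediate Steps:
H(p) = 0
R(q) = 20 + q (R(q) = q + 20 = 20 + q)
d(D, a) = a + a*(20 + D) (d(D, a) = (20 + D)*a + a = a*(20 + D) + a = a + a*(20 + D))
(-15654 + 8972)*(H(-5) + d(-27, -178)) = (-15654 + 8972)*(0 - 178*(21 - 27)) = -6682*(0 - 178*(-6)) = -6682*(0 + 1068) = -6682*1068 = -7136376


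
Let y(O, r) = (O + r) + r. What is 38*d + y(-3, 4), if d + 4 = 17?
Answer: 499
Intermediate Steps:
d = 13 (d = -4 + 17 = 13)
y(O, r) = O + 2*r
38*d + y(-3, 4) = 38*13 + (-3 + 2*4) = 494 + (-3 + 8) = 494 + 5 = 499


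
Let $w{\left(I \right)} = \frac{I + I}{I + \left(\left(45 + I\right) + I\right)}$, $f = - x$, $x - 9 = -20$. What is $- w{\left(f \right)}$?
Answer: $- \frac{11}{39} \approx -0.28205$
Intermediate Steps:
$x = -11$ ($x = 9 - 20 = -11$)
$f = 11$ ($f = \left(-1\right) \left(-11\right) = 11$)
$w{\left(I \right)} = \frac{2 I}{45 + 3 I}$ ($w{\left(I \right)} = \frac{2 I}{I + \left(45 + 2 I\right)} = \frac{2 I}{45 + 3 I}$)
$- w{\left(f \right)} = - \frac{2 \cdot 11}{3 \left(15 + 11\right)} = - \frac{2 \cdot 11}{3 \cdot 26} = \left(-1\right) \frac{11}{39} = - \frac{11}{39}$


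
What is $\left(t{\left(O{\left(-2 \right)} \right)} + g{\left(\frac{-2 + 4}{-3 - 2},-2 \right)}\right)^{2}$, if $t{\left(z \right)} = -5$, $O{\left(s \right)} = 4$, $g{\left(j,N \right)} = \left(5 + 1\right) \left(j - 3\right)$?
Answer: $\frac{16129}{25} \approx 645.16$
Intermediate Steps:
$g{\left(j,N \right)} = -18 + 6 j$ ($g{\left(j,N \right)} = 6 \left(-3 + j\right) = -18 + 6 j$)
$\left(t{\left(O{\left(-2 \right)} \right)} + g{\left(\frac{-2 + 4}{-3 - 2},-2 \right)}\right)^{2} = \left(-5 - \left(18 - 6 \frac{-2 + 4}{-3 - 2}\right)\right)^{2} = \left(-5 - \left(18 - 6 \frac{2}{-5}\right)\right)^{2} = \left(-5 - \left(18 - 6 \cdot 2 \left(- \frac{1}{5}\right)\right)\right)^{2} = \left(-5 + \left(-18 + 6 \left(- \frac{2}{5}\right)\right)\right)^{2} = \left(-5 - \frac{102}{5}\right)^{2} = \left(- \frac{127}{5}\right)^{2} = \frac{16129}{25}$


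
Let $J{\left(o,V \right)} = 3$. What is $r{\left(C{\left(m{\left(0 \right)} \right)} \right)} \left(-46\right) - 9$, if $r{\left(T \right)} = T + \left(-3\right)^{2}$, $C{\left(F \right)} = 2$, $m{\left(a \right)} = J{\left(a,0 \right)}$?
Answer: $-515$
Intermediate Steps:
$m{\left(a \right)} = 3$
$r{\left(T \right)} = 9 + T$ ($r{\left(T \right)} = T + 9 = 9 + T$)
$r{\left(C{\left(m{\left(0 \right)} \right)} \right)} \left(-46\right) - 9 = \left(9 + 2\right) \left(-46\right) - 9 = 11 \left(-46\right) - 9 = -506 - 9 = -515$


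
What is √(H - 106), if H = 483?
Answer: √377 ≈ 19.416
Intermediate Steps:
√(H - 106) = √(483 - 106) = √377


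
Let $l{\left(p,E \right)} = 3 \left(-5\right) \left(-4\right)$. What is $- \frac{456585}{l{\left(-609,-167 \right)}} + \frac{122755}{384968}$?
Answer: $- \frac{2929387483}{384968} \approx -7609.4$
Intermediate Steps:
$l{\left(p,E \right)} = 60$ ($l{\left(p,E \right)} = \left(-15\right) \left(-4\right) = 60$)
$- \frac{456585}{l{\left(-609,-167 \right)}} + \frac{122755}{384968} = - \frac{456585}{60} + \frac{122755}{384968} = \left(-456585\right) \frac{1}{60} + 122755 \cdot \frac{1}{384968} = - \frac{30439}{4} + \frac{122755}{384968} = - \frac{2929387483}{384968}$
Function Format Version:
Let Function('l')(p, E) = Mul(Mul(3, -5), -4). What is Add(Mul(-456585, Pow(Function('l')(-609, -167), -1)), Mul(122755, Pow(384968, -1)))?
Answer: Rational(-2929387483, 384968) ≈ -7609.4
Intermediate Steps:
Function('l')(p, E) = 60 (Function('l')(p, E) = Mul(-15, -4) = 60)
Add(Mul(-456585, Pow(Function('l')(-609, -167), -1)), Mul(122755, Pow(384968, -1))) = Add(Mul(-456585, Pow(60, -1)), Mul(122755, Pow(384968, -1))) = Add(Mul(-456585, Rational(1, 60)), Mul(122755, Rational(1, 384968))) = Add(Rational(-30439, 4), Rational(122755, 384968)) = Rational(-2929387483, 384968)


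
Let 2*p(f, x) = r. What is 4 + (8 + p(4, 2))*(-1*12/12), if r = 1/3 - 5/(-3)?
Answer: -5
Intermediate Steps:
r = 2 (r = 1*(1/3) - 5*(-1/3) = 1/3 + 5/3 = 2)
p(f, x) = 1 (p(f, x) = (1/2)*2 = 1)
4 + (8 + p(4, 2))*(-1*12/12) = 4 + (8 + 1)*(-1*12/12) = 4 + 9*(-12*1/12) = 4 + 9*(-1) = 4 - 9 = -5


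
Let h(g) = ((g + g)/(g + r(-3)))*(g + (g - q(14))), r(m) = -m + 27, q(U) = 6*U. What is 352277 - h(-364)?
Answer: 59125827/167 ≈ 3.5405e+5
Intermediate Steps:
r(m) = 27 - m
h(g) = 2*g*(-84 + 2*g)/(30 + g) (h(g) = ((g + g)/(g + (27 - 1*(-3))))*(g + (g - 6*14)) = ((2*g)/(g + (27 + 3)))*(g + (g - 1*84)) = ((2*g)/(g + 30))*(g + (g - 84)) = ((2*g)/(30 + g))*(g + (-84 + g)) = (2*g/(30 + g))*(-84 + 2*g) = 2*g*(-84 + 2*g)/(30 + g))
352277 - h(-364) = 352277 - 4*(-364)*(-42 - 364)/(30 - 364) = 352277 - 4*(-364)*(-406)/(-334) = 352277 - 4*(-364)*(-1)*(-406)/334 = 352277 - 1*(-295568/167) = 352277 + 295568/167 = 59125827/167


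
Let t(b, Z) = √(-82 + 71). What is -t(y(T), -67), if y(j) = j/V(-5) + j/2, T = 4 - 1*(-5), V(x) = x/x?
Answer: -I*√11 ≈ -3.3166*I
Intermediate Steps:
V(x) = 1
T = 9 (T = 4 + 5 = 9)
y(j) = 3*j/2 (y(j) = j/1 + j/2 = j*1 + j*(½) = j + j/2 = 3*j/2)
t(b, Z) = I*√11 (t(b, Z) = √(-11) = I*√11)
-t(y(T), -67) = -I*√11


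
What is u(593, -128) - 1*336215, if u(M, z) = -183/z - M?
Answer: -43111241/128 ≈ -3.3681e+5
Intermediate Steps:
u(M, z) = -M - 183/z
u(593, -128) - 1*336215 = (-1*593 - 183/(-128)) - 1*336215 = (-593 - 183*(-1/128)) - 336215 = (-593 + 183/128) - 336215 = -75721/128 - 336215 = -43111241/128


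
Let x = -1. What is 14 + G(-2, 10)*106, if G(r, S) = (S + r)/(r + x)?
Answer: -806/3 ≈ -268.67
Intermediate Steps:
G(r, S) = (S + r)/(-1 + r) (G(r, S) = (S + r)/(r - 1) = (S + r)/(-1 + r))
14 + G(-2, 10)*106 = 14 + ((10 - 2)/(-1 - 2))*106 = 14 + (8/(-3))*106 = 14 - ⅓*8*106 = 14 - 8/3*106 = 14 - 848/3 = -806/3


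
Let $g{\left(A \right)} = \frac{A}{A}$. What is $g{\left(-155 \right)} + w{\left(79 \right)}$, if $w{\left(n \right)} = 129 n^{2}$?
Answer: $805090$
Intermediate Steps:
$g{\left(A \right)} = 1$
$g{\left(-155 \right)} + w{\left(79 \right)} = 1 + 129 \cdot 79^{2} = 1 + 129 \cdot 6241 = 1 + 805089 = 805090$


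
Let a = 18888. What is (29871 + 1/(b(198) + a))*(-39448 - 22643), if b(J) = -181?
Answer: -34696251984618/18707 ≈ -1.8547e+9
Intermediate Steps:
(29871 + 1/(b(198) + a))*(-39448 - 22643) = (29871 + 1/(-181 + 18888))*(-39448 - 22643) = (29871 + 1/18707)*(-62091) = (558796798/18707)*(-62091) = -34696251984618/18707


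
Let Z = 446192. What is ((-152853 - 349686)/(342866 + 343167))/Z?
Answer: -502539/306102436336 ≈ -1.6417e-6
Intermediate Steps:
((-152853 - 349686)/(342866 + 343167))/Z = ((-152853 - 349686)/(342866 + 343167))/446192 = -502539/686033*(1/446192) = -502539*1/686033*(1/446192) = -502539/686033*1/446192 = -502539/306102436336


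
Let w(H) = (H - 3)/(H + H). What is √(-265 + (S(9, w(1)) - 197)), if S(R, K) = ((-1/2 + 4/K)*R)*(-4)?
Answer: 10*I*√3 ≈ 17.32*I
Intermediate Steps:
w(H) = (-3 + H)/(2*H) (w(H) = (-3 + H)/((2*H)) = (-3 + H)*(1/(2*H)) = (-3 + H)/(2*H))
S(R, K) = -4*R*(-½ + 4/K) (S(R, K) = ((-1*½ + 4/K)*R)*(-4) = ((-½ + 4/K)*R)*(-4) = (R*(-½ + 4/K))*(-4) = -4*R*(-½ + 4/K))
√(-265 + (S(9, w(1)) - 197)) = √(-265 + (2*9*(-8 + (½)*(-3 + 1)/1)/((½)*(-3 + 1)/1) - 197)) = √(-265 + (2*9*(-8 + (½)*1*(-2))/((½)*1*(-2)) - 197)) = √(-265 + (2*9*(-8 - 1)/(-1) - 197)) = √(-265 + (2*9*(-1)*(-9) - 197)) = √(-265 + (162 - 197)) = √(-265 - 35) = √(-300) = 10*I*√3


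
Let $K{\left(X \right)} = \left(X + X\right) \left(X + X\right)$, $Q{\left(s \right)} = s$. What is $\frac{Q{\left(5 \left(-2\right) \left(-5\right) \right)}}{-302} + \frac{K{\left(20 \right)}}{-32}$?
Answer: $- \frac{7575}{151} \approx -50.166$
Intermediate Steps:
$K{\left(X \right)} = 4 X^{2}$ ($K{\left(X \right)} = 2 X 2 X = 4 X^{2}$)
$\frac{Q{\left(5 \left(-2\right) \left(-5\right) \right)}}{-302} + \frac{K{\left(20 \right)}}{-32} = \frac{5 \left(-2\right) \left(-5\right)}{-302} + \frac{4 \cdot 20^{2}}{-32} = \left(-10\right) \left(-5\right) \left(- \frac{1}{302}\right) + 4 \cdot 400 \left(- \frac{1}{32}\right) = 50 \left(- \frac{1}{302}\right) + 1600 \left(- \frac{1}{32}\right) = - \frac{25}{151} - 50 = - \frac{7575}{151}$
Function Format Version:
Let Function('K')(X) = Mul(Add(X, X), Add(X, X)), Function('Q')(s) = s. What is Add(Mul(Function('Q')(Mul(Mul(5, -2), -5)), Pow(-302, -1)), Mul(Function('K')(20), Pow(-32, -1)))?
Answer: Rational(-7575, 151) ≈ -50.166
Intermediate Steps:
Function('K')(X) = Mul(4, Pow(X, 2)) (Function('K')(X) = Mul(Mul(2, X), Mul(2, X)) = Mul(4, Pow(X, 2)))
Add(Mul(Function('Q')(Mul(Mul(5, -2), -5)), Pow(-302, -1)), Mul(Function('K')(20), Pow(-32, -1))) = Add(Mul(Mul(Mul(5, -2), -5), Pow(-302, -1)), Mul(Mul(4, Pow(20, 2)), Pow(-32, -1))) = Add(Mul(Mul(-10, -5), Rational(-1, 302)), Mul(Mul(4, 400), Rational(-1, 32))) = Add(Mul(50, Rational(-1, 302)), Mul(1600, Rational(-1, 32))) = Add(Rational(-25, 151), -50) = Rational(-7575, 151)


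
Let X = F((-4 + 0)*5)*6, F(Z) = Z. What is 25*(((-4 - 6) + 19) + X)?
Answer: -2775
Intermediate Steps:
X = -120 (X = ((-4 + 0)*5)*6 = -4*5*6 = -20*6 = -120)
25*(((-4 - 6) + 19) + X) = 25*(((-4 - 6) + 19) - 120) = 25*((-10 + 19) - 120) = 25*(9 - 120) = 25*(-111) = -2775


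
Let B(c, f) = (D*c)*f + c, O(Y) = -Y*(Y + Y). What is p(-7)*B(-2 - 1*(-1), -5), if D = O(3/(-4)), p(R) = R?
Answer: 371/8 ≈ 46.375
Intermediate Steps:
O(Y) = -2*Y² (O(Y) = -Y*2*Y = -2*Y²)
D = -9/8 (D = -2*(3/(-4))² = -2*(3*(-¼))² = -2*(-¾)² = -2*9/16 = -9/8 ≈ -1.1250)
B(c, f) = c - 9*c*f/8 (B(c, f) = (-9*c/8)*f + c = -9*c*f/8 + c = c - 9*c*f/8)
p(-7)*B(-2 - 1*(-1), -5) = -7*(-2 - 1*(-1))*(8 - 9*(-5))/8 = -7*(-2 + 1)*(8 + 45)/8 = -7*(-1)*53/8 = -7*(-53/8) = 371/8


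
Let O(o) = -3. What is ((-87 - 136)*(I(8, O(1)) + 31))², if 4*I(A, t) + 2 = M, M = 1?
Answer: 752350041/16 ≈ 4.7022e+7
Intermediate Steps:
I(A, t) = -¼ (I(A, t) = -½ + (¼)*1 = -½ + ¼ = -¼)
((-87 - 136)*(I(8, O(1)) + 31))² = ((-87 - 136)*(-¼ + 31))² = (-223*123/4)² = (-27429/4)² = 752350041/16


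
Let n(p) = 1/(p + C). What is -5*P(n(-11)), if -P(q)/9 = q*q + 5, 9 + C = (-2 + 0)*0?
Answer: 18009/80 ≈ 225.11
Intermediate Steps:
C = -9 (C = -9 + (-2 + 0)*0 = -9 - 2*0 = -9 + 0 = -9)
n(p) = 1/(-9 + p) (n(p) = 1/(p - 9) = 1/(-9 + p))
P(q) = -45 - 9*q² (P(q) = -9*(q*q + 5) = -9*(q² + 5) = -9*(5 + q²) = -45 - 9*q²)
-5*P(n(-11)) = -5*(-45 - 9/(-9 - 11)²) = -5*(-45 - 9*(1/(-20))²) = -5*(-45 - 9*(-1/20)²) = -5*(-45 - 9*1/400) = -5*(-45 - 9/400) = -5*(-18009/400) = 18009/80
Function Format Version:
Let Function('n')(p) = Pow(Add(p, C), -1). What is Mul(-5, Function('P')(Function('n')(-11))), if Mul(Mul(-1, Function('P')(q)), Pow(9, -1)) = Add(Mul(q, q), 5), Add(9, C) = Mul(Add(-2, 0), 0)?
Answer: Rational(18009, 80) ≈ 225.11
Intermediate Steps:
C = -9 (C = Add(-9, Mul(Add(-2, 0), 0)) = Add(-9, Mul(-2, 0)) = Add(-9, 0) = -9)
Function('n')(p) = Pow(Add(-9, p), -1) (Function('n')(p) = Pow(Add(p, -9), -1) = Pow(Add(-9, p), -1))
Function('P')(q) = Add(-45, Mul(-9, Pow(q, 2))) (Function('P')(q) = Mul(-9, Add(Mul(q, q), 5)) = Mul(-9, Add(Pow(q, 2), 5)) = Mul(-9, Add(5, Pow(q, 2))) = Add(-45, Mul(-9, Pow(q, 2))))
Mul(-5, Function('P')(Function('n')(-11))) = Mul(-5, Add(-45, Mul(-9, Pow(Pow(Add(-9, -11), -1), 2)))) = Mul(-5, Add(-45, Mul(-9, Pow(Pow(-20, -1), 2)))) = Mul(-5, Add(-45, Mul(-9, Pow(Rational(-1, 20), 2)))) = Mul(-5, Add(-45, Mul(-9, Rational(1, 400)))) = Mul(-5, Add(-45, Rational(-9, 400))) = Mul(-5, Rational(-18009, 400)) = Rational(18009, 80)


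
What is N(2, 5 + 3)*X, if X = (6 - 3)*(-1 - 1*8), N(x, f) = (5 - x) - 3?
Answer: 0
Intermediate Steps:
N(x, f) = 2 - x
X = -27 (X = 3*(-1 - 8) = 3*(-9) = -27)
N(2, 5 + 3)*X = (2 - 1*2)*(-27) = (2 - 2)*(-27) = 0*(-27) = 0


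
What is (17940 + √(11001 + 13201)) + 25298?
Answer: 43238 + √24202 ≈ 43394.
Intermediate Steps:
(17940 + √(11001 + 13201)) + 25298 = (17940 + √24202) + 25298 = 43238 + √24202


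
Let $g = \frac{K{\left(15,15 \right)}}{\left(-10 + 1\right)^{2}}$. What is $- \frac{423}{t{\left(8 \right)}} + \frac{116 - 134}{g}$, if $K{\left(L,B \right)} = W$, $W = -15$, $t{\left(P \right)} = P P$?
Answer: $\frac{28989}{320} \approx 90.591$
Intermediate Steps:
$t{\left(P \right)} = P^{2}$
$K{\left(L,B \right)} = -15$
$g = - \frac{5}{27}$ ($g = - \frac{15}{\left(-10 + 1\right)^{2}} = - \frac{15}{\left(-9\right)^{2}} = - \frac{15}{81} = \left(-15\right) \frac{1}{81} = - \frac{5}{27} \approx -0.18519$)
$- \frac{423}{t{\left(8 \right)}} + \frac{116 - 134}{g} = - \frac{423}{8^{2}} + \frac{116 - 134}{- \frac{5}{27}} = - \frac{423}{64} + \left(116 - 134\right) \left(- \frac{27}{5}\right) = \left(-423\right) \frac{1}{64} - - \frac{486}{5} = - \frac{423}{64} + \frac{486}{5} = \frac{28989}{320}$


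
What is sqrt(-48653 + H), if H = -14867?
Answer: 4*I*sqrt(3970) ≈ 252.03*I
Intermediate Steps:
sqrt(-48653 + H) = sqrt(-48653 - 14867) = sqrt(-63520) = 4*I*sqrt(3970)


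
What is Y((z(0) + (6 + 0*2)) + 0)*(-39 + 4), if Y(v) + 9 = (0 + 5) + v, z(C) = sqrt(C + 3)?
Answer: -70 - 35*sqrt(3) ≈ -130.62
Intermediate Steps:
z(C) = sqrt(3 + C)
Y(v) = -4 + v (Y(v) = -9 + ((0 + 5) + v) = -9 + (5 + v) = -4 + v)
Y((z(0) + (6 + 0*2)) + 0)*(-39 + 4) = (-4 + ((sqrt(3 + 0) + (6 + 0*2)) + 0))*(-39 + 4) = (-4 + ((sqrt(3) + (6 + 0)) + 0))*(-35) = (-4 + ((sqrt(3) + 6) + 0))*(-35) = (-4 + ((6 + sqrt(3)) + 0))*(-35) = (-4 + (6 + sqrt(3)))*(-35) = (2 + sqrt(3))*(-35) = -70 - 35*sqrt(3)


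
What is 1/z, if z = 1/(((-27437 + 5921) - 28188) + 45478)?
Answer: -4226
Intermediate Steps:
z = -1/4226 (z = 1/((-21516 - 28188) + 45478) = 1/(-49704 + 45478) = 1/(-4226) = -1/4226 ≈ -0.00023663)
1/z = 1/(-1/4226) = -4226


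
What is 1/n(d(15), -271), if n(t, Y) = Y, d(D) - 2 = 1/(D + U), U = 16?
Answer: -1/271 ≈ -0.0036900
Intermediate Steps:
d(D) = 2 + 1/(16 + D) (d(D) = 2 + 1/(D + 16) = 2 + 1/(16 + D))
1/n(d(15), -271) = 1/(-271) = -1/271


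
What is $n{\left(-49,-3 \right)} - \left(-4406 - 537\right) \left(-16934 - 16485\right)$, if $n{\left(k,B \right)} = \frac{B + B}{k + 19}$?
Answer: $- \frac{825950584}{5} \approx -1.6519 \cdot 10^{8}$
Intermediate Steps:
$n{\left(k,B \right)} = \frac{2 B}{19 + k}$
$n{\left(-49,-3 \right)} - \left(-4406 - 537\right) \left(-16934 - 16485\right) = 2 \left(-3\right) \frac{1}{19 - 49} - \left(-4406 - 537\right) \left(-16934 - 16485\right) = 2 \left(-3\right) \frac{1}{-30} - \left(-4943\right) \left(-33419\right) = 2 \left(-3\right) \left(- \frac{1}{30}\right) - 165190117 = \frac{1}{5} - 165190117 = - \frac{825950584}{5}$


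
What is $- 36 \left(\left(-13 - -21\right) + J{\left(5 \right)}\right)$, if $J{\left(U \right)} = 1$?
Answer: $-324$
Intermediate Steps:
$- 36 \left(\left(-13 - -21\right) + J{\left(5 \right)}\right) = - 36 \left(\left(-13 - -21\right) + 1\right) = - 36 \left(\left(-13 + 21\right) + 1\right) = - 36 \left(8 + 1\right) = \left(-36\right) 9 = -324$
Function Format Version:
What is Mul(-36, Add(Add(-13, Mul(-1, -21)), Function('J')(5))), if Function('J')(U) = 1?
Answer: -324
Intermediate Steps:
Mul(-36, Add(Add(-13, Mul(-1, -21)), Function('J')(5))) = Mul(-36, Add(Add(-13, Mul(-1, -21)), 1)) = Mul(-36, Add(Add(-13, 21), 1)) = Mul(-36, Add(8, 1)) = Mul(-36, 9) = -324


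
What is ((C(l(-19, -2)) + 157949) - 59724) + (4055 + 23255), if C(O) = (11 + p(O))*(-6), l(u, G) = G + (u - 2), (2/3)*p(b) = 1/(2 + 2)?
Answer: 501867/4 ≈ 1.2547e+5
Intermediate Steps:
p(b) = 3/8 (p(b) = 3/(2*(2 + 2)) = (3/2)/4 = (3/2)*(¼) = 3/8)
l(u, G) = -2 + G + u (l(u, G) = G + (-2 + u) = -2 + G + u)
C(O) = -273/4 (C(O) = (11 + 3/8)*(-6) = (91/8)*(-6) = -273/4)
((C(l(-19, -2)) + 157949) - 59724) + (4055 + 23255) = ((-273/4 + 157949) - 59724) + (4055 + 23255) = (631523/4 - 59724) + 27310 = 392627/4 + 27310 = 501867/4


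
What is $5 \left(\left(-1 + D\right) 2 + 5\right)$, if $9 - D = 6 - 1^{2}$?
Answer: $55$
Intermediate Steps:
$D = 4$ ($D = 9 - \left(6 - 1^{2}\right) = 9 - \left(6 - 1\right) = 9 - 5 = 4$)
$5 \left(\left(-1 + D\right) 2 + 5\right) = 5 \left(\left(-1 + 4\right) 2 + 5\right) = 5 \left(3 \cdot 2 + 5\right) = 5 \left(6 + 5\right) = 5 \cdot 11 = 55$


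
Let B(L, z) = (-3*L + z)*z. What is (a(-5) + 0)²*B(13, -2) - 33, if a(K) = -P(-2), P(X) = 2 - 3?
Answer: 49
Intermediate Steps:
P(X) = -1
a(K) = 1 (a(K) = -1*(-1) = 1)
B(L, z) = z*(z - 3*L) (B(L, z) = (z - 3*L)*z = z*(z - 3*L))
(a(-5) + 0)²*B(13, -2) - 33 = (1 + 0)²*(-2*(-2 - 3*13)) - 33 = 1²*(-2*(-2 - 39)) - 33 = 1*(-2*(-41)) - 33 = 1*82 - 33 = 82 - 33 = 49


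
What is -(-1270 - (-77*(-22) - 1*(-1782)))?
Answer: 4746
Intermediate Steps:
-(-1270 - (-77*(-22) - 1*(-1782))) = -(-1270 - (1694 + 1782)) = -(-1270 - 1*3476) = -(-1270 - 3476) = -1*(-4746) = 4746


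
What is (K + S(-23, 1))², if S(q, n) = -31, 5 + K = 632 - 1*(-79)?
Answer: 455625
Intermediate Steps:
K = 706 (K = -5 + (632 - 1*(-79)) = -5 + (632 + 79) = -5 + 711 = 706)
(K + S(-23, 1))² = (706 - 31)² = 675² = 455625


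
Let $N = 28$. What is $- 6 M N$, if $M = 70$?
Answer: $-11760$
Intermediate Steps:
$- 6 M N = \left(-6\right) 70 \cdot 28 = \left(-420\right) 28 = -11760$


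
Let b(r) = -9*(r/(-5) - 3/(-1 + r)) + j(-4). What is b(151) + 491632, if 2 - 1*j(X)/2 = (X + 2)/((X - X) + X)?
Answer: 24595349/50 ≈ 4.9191e+5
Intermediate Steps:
j(X) = 4 - 2*(2 + X)/X (j(X) = 4 - 2*(X + 2)/((X - X) + X) = 4 - 2*(2 + X)/(0 + X) = 4 - 2*(2 + X)/X)
b(r) = 3 + 27/(-1 + r) + 9*r/5 (b(r) = -9*(r/(-5) - 3/(-1 + r)) + (2 - 4/(-4)) = -9*(r*(-1/5) - 3/(-1 + r)) + (2 - 4*(-1/4)) = -9*(-r/5 - 3/(-1 + r)) + (2 + 1) = -9*(-3/(-1 + r) - r/5) + 3 = (27/(-1 + r) + 9*r/5) + 3 = 3 + 27/(-1 + r) + 9*r/5)
b(151) + 491632 = 3*(40 + 2*151 + 3*151**2)/(5*(-1 + 151)) + 491632 = (3/5)*(40 + 302 + 3*22801)/150 + 491632 = (3/5)*(1/150)*(40 + 302 + 68403) + 491632 = (3/5)*(1/150)*68745 + 491632 = 13749/50 + 491632 = 24595349/50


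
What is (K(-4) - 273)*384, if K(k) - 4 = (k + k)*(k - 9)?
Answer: -63360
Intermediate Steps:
K(k) = 4 + 2*k*(-9 + k) (K(k) = 4 + (k + k)*(k - 9) = 4 + (2*k)*(-9 + k) = 4 + 2*k*(-9 + k))
(K(-4) - 273)*384 = ((4 - 18*(-4) + 2*(-4)²) - 273)*384 = ((4 + 72 + 2*16) - 273)*384 = ((4 + 72 + 32) - 273)*384 = (108 - 273)*384 = -165*384 = -63360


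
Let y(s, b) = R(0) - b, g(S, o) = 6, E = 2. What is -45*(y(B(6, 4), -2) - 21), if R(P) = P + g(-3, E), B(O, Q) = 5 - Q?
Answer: 585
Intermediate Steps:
R(P) = 6 + P (R(P) = P + 6 = 6 + P)
y(s, b) = 6 - b (y(s, b) = (6 + 0) - b = 6 - b)
-45*(y(B(6, 4), -2) - 21) = -45*((6 - 1*(-2)) - 21) = -45*((6 + 2) - 21) = -45*(8 - 21) = -45*(-13) = 585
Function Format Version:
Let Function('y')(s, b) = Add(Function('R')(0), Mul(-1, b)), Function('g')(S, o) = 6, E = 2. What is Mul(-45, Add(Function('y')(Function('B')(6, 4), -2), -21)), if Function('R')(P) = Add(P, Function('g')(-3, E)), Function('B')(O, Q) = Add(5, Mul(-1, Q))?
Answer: 585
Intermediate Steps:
Function('R')(P) = Add(6, P) (Function('R')(P) = Add(P, 6) = Add(6, P))
Function('y')(s, b) = Add(6, Mul(-1, b)) (Function('y')(s, b) = Add(Add(6, 0), Mul(-1, b)) = Add(6, Mul(-1, b)))
Mul(-45, Add(Function('y')(Function('B')(6, 4), -2), -21)) = Mul(-45, Add(Add(6, Mul(-1, -2)), -21)) = Mul(-45, Add(Add(6, 2), -21)) = Mul(-45, Add(8, -21)) = Mul(-45, -13) = 585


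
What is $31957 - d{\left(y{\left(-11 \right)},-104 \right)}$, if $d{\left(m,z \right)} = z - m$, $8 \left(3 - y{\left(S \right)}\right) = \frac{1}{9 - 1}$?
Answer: $\frac{2052095}{64} \approx 32064.0$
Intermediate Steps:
$y{\left(S \right)} = \frac{191}{64}$ ($y{\left(S \right)} = 3 - \frac{1}{8 \left(9 - 1\right)} = 3 - \frac{1}{8 \cdot 8} = 3 - \frac{1}{64} = \frac{191}{64}$)
$31957 - d{\left(y{\left(-11 \right)},-104 \right)} = 31957 - \left(-104 - \frac{191}{64}\right) = 31957 - - \frac{6847}{64} = 31957 + \frac{6847}{64} = \frac{2052095}{64}$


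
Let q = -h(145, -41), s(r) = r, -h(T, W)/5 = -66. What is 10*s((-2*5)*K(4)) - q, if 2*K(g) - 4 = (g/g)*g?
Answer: -70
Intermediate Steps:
K(g) = 2 + g/2 (K(g) = 2 + ((g/g)*g)/2 = 2 + (1*g)/2 = 2 + g/2)
h(T, W) = 330 (h(T, W) = -5*(-66) = 330)
q = -330 (q = -1*330 = -330)
10*s((-2*5)*K(4)) - q = 10*((-2*5)*(2 + (1/2)*4)) - 1*(-330) = 10*(-10*(2 + 2)) + 330 = 10*(-10*4) + 330 = 10*(-40) + 330 = -400 + 330 = -70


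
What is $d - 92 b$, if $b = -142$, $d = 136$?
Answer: $13200$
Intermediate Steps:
$d - 92 b = 136 - -13064 = 136 + 13064 = 13200$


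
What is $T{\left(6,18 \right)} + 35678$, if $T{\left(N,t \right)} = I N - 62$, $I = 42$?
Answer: $35868$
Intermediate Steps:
$T{\left(N,t \right)} = -62 + 42 N$ ($T{\left(N,t \right)} = 42 N - 62 = -62 + 42 N$)
$T{\left(6,18 \right)} + 35678 = \left(-62 + 42 \cdot 6\right) + 35678 = \left(-62 + 252\right) + 35678 = 190 + 35678 = 35868$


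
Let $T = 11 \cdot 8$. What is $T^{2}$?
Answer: $7744$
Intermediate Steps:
$T = 88$
$T^{2} = 88^{2} = 7744$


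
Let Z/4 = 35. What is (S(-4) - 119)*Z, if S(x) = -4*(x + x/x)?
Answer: -14980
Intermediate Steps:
Z = 140 (Z = 4*35 = 140)
S(x) = -4 - 4*x (S(x) = -4*(x + 1) = -4*(1 + x) = -4 - 4*x)
(S(-4) - 119)*Z = ((-4 - 4*(-4)) - 119)*140 = ((-4 + 16) - 119)*140 = (12 - 119)*140 = -107*140 = -14980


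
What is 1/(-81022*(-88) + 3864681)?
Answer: 1/10994617 ≈ 9.0954e-8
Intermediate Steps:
1/(-81022*(-88) + 3864681) = 1/(7129936 + 3864681) = 1/10994617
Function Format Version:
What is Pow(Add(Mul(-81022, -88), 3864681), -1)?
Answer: Rational(1, 10994617) ≈ 9.0954e-8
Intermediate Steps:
Pow(Add(Mul(-81022, -88), 3864681), -1) = Pow(Add(7129936, 3864681), -1) = Pow(10994617, -1) = Rational(1, 10994617)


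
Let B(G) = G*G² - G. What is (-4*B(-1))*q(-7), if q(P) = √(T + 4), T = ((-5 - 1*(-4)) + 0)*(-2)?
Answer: 0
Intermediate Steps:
T = 2 (T = ((-5 + 4) + 0)*(-2) = (-1 + 0)*(-2) = -1*(-2) = 2)
q(P) = √6 (q(P) = √(2 + 4) = √6)
B(G) = G³ - G
(-4*B(-1))*q(-7) = (-4*((-1)³ - 1*(-1)))*√6 = (-4*(-1 + 1))*√6 = (-4*0)*√6 = 0*√6 = 0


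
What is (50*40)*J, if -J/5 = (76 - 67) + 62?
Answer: -710000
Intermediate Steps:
J = -355 (J = -5*((76 - 67) + 62) = -5*(9 + 62) = -5*71 = -355)
(50*40)*J = (50*40)*(-355) = 2000*(-355) = -710000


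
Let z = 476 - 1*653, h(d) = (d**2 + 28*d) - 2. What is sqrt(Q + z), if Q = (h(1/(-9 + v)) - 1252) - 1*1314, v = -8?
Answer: 2*I*sqrt(198445)/17 ≈ 52.408*I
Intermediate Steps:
h(d) = -2 + d**2 + 28*d
z = -177 (z = 476 - 653 = -177)
Q = -742627/289 (Q = ((-2 + (1/(-9 - 8))**2 + 28/(-9 - 8)) - 1252) - 1*1314 = ((-2 + (1/(-17))**2 + 28/(-17)) - 1252) - 1314 = ((-2 + (-1/17)**2 + 28*(-1/17)) - 1252) - 1314 = ((-2 + 1/289 - 28/17) - 1252) - 1314 = (-1053/289 - 1252) - 1314 = -362881/289 - 1314 = -742627/289 ≈ -2569.6)
sqrt(Q + z) = sqrt(-742627/289 - 177) = sqrt(-793780/289) = 2*I*sqrt(198445)/17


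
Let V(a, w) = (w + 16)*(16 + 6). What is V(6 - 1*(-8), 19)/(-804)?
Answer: -385/402 ≈ -0.95771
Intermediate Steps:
V(a, w) = 352 + 22*w (V(a, w) = (16 + w)*22 = 352 + 22*w)
V(6 - 1*(-8), 19)/(-804) = (352 + 22*19)/(-804) = (352 + 418)*(-1/804) = 770*(-1/804) = -385/402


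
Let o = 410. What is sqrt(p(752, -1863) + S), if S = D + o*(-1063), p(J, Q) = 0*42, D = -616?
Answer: 3*I*sqrt(48494) ≈ 660.64*I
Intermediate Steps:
p(J, Q) = 0
S = -436446 (S = -616 + 410*(-1063) = -616 - 435830 = -436446)
sqrt(p(752, -1863) + S) = sqrt(0 - 436446) = sqrt(-436446) = 3*I*sqrt(48494)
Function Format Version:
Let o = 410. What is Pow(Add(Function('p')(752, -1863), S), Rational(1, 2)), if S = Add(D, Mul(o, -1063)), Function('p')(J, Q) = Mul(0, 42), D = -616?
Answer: Mul(3, I, Pow(48494, Rational(1, 2))) ≈ Mul(660.64, I)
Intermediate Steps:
Function('p')(J, Q) = 0
S = -436446 (S = Add(-616, Mul(410, -1063)) = Add(-616, -435830) = -436446)
Pow(Add(Function('p')(752, -1863), S), Rational(1, 2)) = Pow(Add(0, -436446), Rational(1, 2)) = Pow(-436446, Rational(1, 2)) = Mul(3, I, Pow(48494, Rational(1, 2)))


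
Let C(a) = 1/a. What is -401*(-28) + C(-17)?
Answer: 190875/17 ≈ 11228.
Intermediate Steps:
-401*(-28) + C(-17) = -401*(-28) + 1/(-17) = 11228 - 1/17 = 190875/17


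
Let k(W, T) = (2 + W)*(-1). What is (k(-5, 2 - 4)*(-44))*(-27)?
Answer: 3564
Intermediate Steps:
k(W, T) = -2 - W
(k(-5, 2 - 4)*(-44))*(-27) = ((-2 - 1*(-5))*(-44))*(-27) = ((-2 + 5)*(-44))*(-27) = (3*(-44))*(-27) = -132*(-27) = 3564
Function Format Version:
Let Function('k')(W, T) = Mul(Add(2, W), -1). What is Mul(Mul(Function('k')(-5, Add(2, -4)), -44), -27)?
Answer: 3564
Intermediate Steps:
Function('k')(W, T) = Add(-2, Mul(-1, W))
Mul(Mul(Function('k')(-5, Add(2, -4)), -44), -27) = Mul(Mul(Add(-2, Mul(-1, -5)), -44), -27) = Mul(Mul(Add(-2, 5), -44), -27) = Mul(Mul(3, -44), -27) = Mul(-132, -27) = 3564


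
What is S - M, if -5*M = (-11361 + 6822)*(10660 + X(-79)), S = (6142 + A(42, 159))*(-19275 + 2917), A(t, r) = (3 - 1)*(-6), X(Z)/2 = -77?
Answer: -549059434/5 ≈ -1.0981e+8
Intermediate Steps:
X(Z) = -154 (X(Z) = 2*(-77) = -154)
A(t, r) = -12 (A(t, r) = 2*(-6) = -12)
S = -100274540 (S = (6142 - 12)*(-19275 + 2917) = 6130*(-16358) = -100274540)
M = 47686734/5 (M = -(-11361 + 6822)*(10660 - 154)/5 = -(-4539)*10506/5 = -⅕*(-47686734) = 47686734/5 ≈ 9.5373e+6)
S - M = -100274540 - 1*47686734/5 = -100274540 - 47686734/5 = -549059434/5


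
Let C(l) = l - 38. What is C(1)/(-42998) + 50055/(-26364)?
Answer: -358548237/188933212 ≈ -1.8978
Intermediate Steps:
C(l) = -38 + l
C(1)/(-42998) + 50055/(-26364) = (-38 + 1)/(-42998) + 50055/(-26364) = -37*(-1/42998) + 50055*(-1/26364) = 37/42998 - 16685/8788 = -358548237/188933212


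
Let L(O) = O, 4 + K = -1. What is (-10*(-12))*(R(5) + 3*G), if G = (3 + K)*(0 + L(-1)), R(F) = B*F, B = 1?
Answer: 1320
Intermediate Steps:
K = -5 (K = -4 - 1 = -5)
R(F) = F (R(F) = 1*F = F)
G = 2 (G = (3 - 5)*(0 - 1) = -2*(-1) = 2)
(-10*(-12))*(R(5) + 3*G) = (-10*(-12))*(5 + 3*2) = 120*(5 + 6) = 120*11 = 1320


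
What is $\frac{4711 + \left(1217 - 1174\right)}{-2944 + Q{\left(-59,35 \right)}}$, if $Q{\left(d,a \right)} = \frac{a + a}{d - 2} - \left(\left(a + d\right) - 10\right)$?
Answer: $- \frac{144997}{88790} \approx -1.633$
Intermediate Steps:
$Q{\left(d,a \right)} = 10 - a - d + \frac{2 a}{-2 + d}$ ($Q{\left(d,a \right)} = \frac{2 a}{-2 + d} - \left(-10 + a + d\right) = 10 - a - d + \frac{2 a}{-2 + d}$)
$\frac{4711 + \left(1217 - 1174\right)}{-2944 + Q{\left(-59,35 \right)}} = \frac{4711 + \left(1217 - 1174\right)}{-2944 + \frac{-20 - \left(-59\right)^{2} + 4 \cdot 35 + 12 \left(-59\right) - 35 \left(-59\right)}{-2 - 59}} = \frac{4711 + 43}{-2944 + \frac{-20 - 3481 + 140 - 708 + 2065}{-61}} = \frac{4754}{-2944 - \frac{-20 - 3481 + 140 - 708 + 2065}{61}} = \frac{4754}{-2944 - - \frac{2004}{61}} = \frac{4754}{-2944 + \frac{2004}{61}} = \frac{4754}{- \frac{177580}{61}} = 4754 \left(- \frac{61}{177580}\right) = - \frac{144997}{88790}$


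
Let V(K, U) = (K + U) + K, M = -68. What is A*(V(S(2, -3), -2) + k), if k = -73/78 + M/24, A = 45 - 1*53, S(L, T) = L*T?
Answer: 1848/13 ≈ 142.15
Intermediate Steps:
A = -8 (A = 45 - 53 = -8)
V(K, U) = U + 2*K
k = -49/13 (k = -73/78 - 68/24 = -73*1/78 - 68*1/24 = -73/78 - 17/6 = -49/13 ≈ -3.7692)
A*(V(S(2, -3), -2) + k) = -8*((-2 + 2*(2*(-3))) - 49/13) = -8*((-2 + 2*(-6)) - 49/13) = -8*((-2 - 12) - 49/13) = -8*(-14 - 49/13) = -8*(-231/13) = 1848/13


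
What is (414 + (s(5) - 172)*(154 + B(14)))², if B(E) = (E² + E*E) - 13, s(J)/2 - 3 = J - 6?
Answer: 7944156900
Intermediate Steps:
s(J) = -6 + 2*J (s(J) = 6 + 2*(J - 6) = 6 + 2*(-6 + J) = 6 + (-12 + 2*J) = -6 + 2*J)
B(E) = -13 + 2*E² (B(E) = (E² + E²) - 13 = 2*E² - 13 = -13 + 2*E²)
(414 + (s(5) - 172)*(154 + B(14)))² = (414 + ((-6 + 2*5) - 172)*(154 + (-13 + 2*14²)))² = (414 + ((-6 + 10) - 172)*(154 + (-13 + 2*196)))² = (414 + (4 - 172)*(154 + (-13 + 392)))² = (414 - 168*(154 + 379))² = (414 - 168*533)² = (414 - 89544)² = (-89130)² = 7944156900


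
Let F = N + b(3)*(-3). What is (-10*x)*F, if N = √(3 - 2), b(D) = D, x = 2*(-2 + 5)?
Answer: 480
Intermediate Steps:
x = 6 (x = 2*3 = 6)
N = 1 (N = √1 = 1)
F = -8 (F = 1 + 3*(-3) = 1 - 9 = -8)
(-10*x)*F = -10*6*(-8) = -60*(-8) = 480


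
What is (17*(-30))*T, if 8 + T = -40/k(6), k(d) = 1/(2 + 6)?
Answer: 167280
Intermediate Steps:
k(d) = ⅛ (k(d) = 1/8 = ⅛)
T = -328 (T = -8 - 40/⅛ = -8 - 40*8 = -8 - 320 = -328)
(17*(-30))*T = (17*(-30))*(-328) = -510*(-328) = 167280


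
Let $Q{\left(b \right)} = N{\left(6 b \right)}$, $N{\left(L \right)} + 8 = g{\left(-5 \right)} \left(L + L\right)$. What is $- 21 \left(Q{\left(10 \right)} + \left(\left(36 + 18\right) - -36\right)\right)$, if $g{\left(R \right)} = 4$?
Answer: $-11802$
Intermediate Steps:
$N{\left(L \right)} = -8 + 8 L$ ($N{\left(L \right)} = -8 + 4 \left(L + L\right) = -8 + 4 \cdot 2 L = -8 + 8 L$)
$Q{\left(b \right)} = -8 + 48 b$ ($Q{\left(b \right)} = -8 + 8 \cdot 6 b = -8 + 48 b$)
$- 21 \left(Q{\left(10 \right)} + \left(\left(36 + 18\right) - -36\right)\right) = - 21 \left(\left(-8 + 48 \cdot 10\right) + \left(\left(36 + 18\right) - -36\right)\right) = - 21 \left(\left(-8 + 480\right) + \left(54 + 36\right)\right) = - 21 \left(472 + 90\right) = \left(-21\right) 562 = -11802$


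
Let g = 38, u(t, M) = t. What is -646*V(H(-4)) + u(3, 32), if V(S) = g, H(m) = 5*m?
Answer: -24545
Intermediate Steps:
V(S) = 38
-646*V(H(-4)) + u(3, 32) = -646*38 + 3 = -24548 + 3 = -24545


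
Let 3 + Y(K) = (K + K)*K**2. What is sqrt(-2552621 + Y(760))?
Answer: 4*sqrt(54712461) ≈ 29587.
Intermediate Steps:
Y(K) = -3 + 2*K**3 (Y(K) = -3 + (K + K)*K**2 = -3 + (2*K)*K**2 = -3 + 2*K**3)
sqrt(-2552621 + Y(760)) = sqrt(-2552621 + (-3 + 2*760**3)) = sqrt(-2552621 + (-3 + 2*438976000)) = sqrt(-2552621 + (-3 + 877952000)) = sqrt(-2552621 + 877951997) = sqrt(875399376) = 4*sqrt(54712461)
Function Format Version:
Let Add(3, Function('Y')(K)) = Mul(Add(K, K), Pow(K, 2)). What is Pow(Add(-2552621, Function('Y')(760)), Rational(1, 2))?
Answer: Mul(4, Pow(54712461, Rational(1, 2))) ≈ 29587.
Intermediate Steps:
Function('Y')(K) = Add(-3, Mul(2, Pow(K, 3))) (Function('Y')(K) = Add(-3, Mul(Add(K, K), Pow(K, 2))) = Add(-3, Mul(Mul(2, K), Pow(K, 2))) = Add(-3, Mul(2, Pow(K, 3))))
Pow(Add(-2552621, Function('Y')(760)), Rational(1, 2)) = Pow(Add(-2552621, Add(-3, Mul(2, Pow(760, 3)))), Rational(1, 2)) = Pow(Add(-2552621, Add(-3, Mul(2, 438976000))), Rational(1, 2)) = Pow(Add(-2552621, Add(-3, 877952000)), Rational(1, 2)) = Pow(Add(-2552621, 877951997), Rational(1, 2)) = Pow(875399376, Rational(1, 2)) = Mul(4, Pow(54712461, Rational(1, 2)))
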